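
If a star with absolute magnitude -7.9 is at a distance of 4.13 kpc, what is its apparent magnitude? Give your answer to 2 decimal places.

d = 4.13 kpc = 4130 pc
m = M + 5 log₁₀ d − 5 = -7.9 + 5·3.6160 − 5 = 5.180

m ≈ 5.18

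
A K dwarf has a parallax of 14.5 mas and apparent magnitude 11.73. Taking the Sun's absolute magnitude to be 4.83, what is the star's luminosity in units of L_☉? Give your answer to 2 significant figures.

d = 1/p = 1000/14.5 mas = 68.97 pc
M = m − 5 log₁₀ d + 5 = 11.73 − 5·1.8386 + 5 = 7.537
M − M_☉ = 7.537 − 4.83 = 2.707
L/L_☉ = 10^(−0.4 × 2.707) = 0.08265

L/L_☉ ≈ 0.083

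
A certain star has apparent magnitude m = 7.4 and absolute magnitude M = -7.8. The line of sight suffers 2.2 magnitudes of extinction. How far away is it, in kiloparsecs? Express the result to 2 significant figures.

d ≈ 4.0 kpc

m − M = 5 log₁₀(d/10 pc) + A  ⇒  7.4 − (-7.8) − 2.2 = 5 log₁₀(d/10)
13.000 = 5 log₁₀(d/10)
log₁₀ d = (m − M − A)/5 + 1 = 3.6000
d = 10^3.6000 = 3981 pc
= 3.981 kpc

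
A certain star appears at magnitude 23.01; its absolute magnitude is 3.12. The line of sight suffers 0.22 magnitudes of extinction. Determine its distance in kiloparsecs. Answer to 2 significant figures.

d ≈ 86 kpc

m − M = 5 log₁₀(d/10 pc) + A  ⇒  23.01 − (3.12) − 0.22 = 5 log₁₀(d/10)
19.670 = 5 log₁₀(d/10)
log₁₀ d = (m − M − A)/5 + 1 = 4.9340
d = 10^4.9340 = 85900 pc
= 85.90 kpc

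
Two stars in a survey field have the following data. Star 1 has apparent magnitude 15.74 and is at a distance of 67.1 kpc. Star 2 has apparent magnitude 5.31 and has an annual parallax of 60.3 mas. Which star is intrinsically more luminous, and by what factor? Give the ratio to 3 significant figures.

Star 1: d = 67.1 kpc = 67100 pc
Star 1: M = m − 5 log₁₀ d + 5 = 15.74 − 5·4.8267 + 5 = -3.394
Star 2: p = 60.3 mas = 0.0603″ → d = 1/p = 16.58 pc
Star 2: M = m − 5 log₁₀ d + 5 = 5.31 − 5·1.2197 + 5 = 4.212
ΔM = M_1 − M_2 = -3.394 − (4.212) = -7.605; smaller M is more luminous → Star 1.
L ratio = 10^(0.4 |ΔM|) = 10^3.042 = 1102

Star 1 is more luminous, by a factor of 1100.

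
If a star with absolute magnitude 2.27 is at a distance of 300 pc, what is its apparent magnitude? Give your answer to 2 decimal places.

m = M + 5 log₁₀ d − 5 = 2.27 + 5·2.4771 − 5 = 9.656

m ≈ 9.66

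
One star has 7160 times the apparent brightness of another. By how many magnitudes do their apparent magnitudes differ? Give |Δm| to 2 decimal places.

|Δm| ≈ 9.64

Pogson: Δm = −2.5 log₁₀(ratio) = −2.5 log₁₀(7160) = −2.5 × 3.8549 = -9.637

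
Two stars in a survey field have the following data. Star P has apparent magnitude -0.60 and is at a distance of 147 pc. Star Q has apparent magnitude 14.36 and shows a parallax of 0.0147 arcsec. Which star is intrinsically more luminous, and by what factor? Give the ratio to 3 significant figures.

Star P is more luminous, by a factor of 4.50×10^6.

Star P: M = m − 5 log₁₀ d + 5 = -0.60 − 5·2.1673 + 5 = -6.437
Star Q: d = 1/p = 1/0.0147″ = 68.03 pc
Star Q: M = m − 5 log₁₀ d + 5 = 14.36 − 5·1.8327 + 5 = 10.197
ΔM = M_P − M_Q = -6.437 − (10.197) = -16.633; smaller M is more luminous → Star P.
L ratio = 10^(0.4 |ΔM|) = 10^6.653 = 4.501×10^6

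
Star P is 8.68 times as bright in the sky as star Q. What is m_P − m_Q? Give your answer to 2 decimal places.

m_P − m_Q ≈ -2.35

Pogson: Δm = −2.5 log₁₀(ratio) = −2.5 log₁₀(8.68) = −2.5 × 0.9385 = -2.346
Star P is brighter, so it has the smaller magnitude: the difference is negative.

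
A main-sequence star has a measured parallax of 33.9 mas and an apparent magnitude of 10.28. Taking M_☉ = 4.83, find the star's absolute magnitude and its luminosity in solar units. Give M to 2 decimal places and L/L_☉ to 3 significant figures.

M ≈ 7.93; L/L_☉ ≈ 0.0575

d = 1/p = 1000/33.9 mas = 29.50 pc
M = m − 5 log₁₀ d + 5 = 10.28 − 5·1.4698 + 5 = 7.931
M − M_☉ = 7.931 − 4.83 = 3.101
L/L_☉ = 10^(−0.4 × 3.101) = 0.05749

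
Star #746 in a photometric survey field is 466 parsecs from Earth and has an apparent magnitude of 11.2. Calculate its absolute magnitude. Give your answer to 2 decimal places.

M ≈ 2.86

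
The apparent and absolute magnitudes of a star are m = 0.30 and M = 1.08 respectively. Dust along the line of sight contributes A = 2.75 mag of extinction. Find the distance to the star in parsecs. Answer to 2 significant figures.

m − M = 5 log₁₀(d/10 pc) + A  ⇒  0.30 − (1.08) − 2.75 = 5 log₁₀(d/10)
-3.530 = 5 log₁₀(d/10)
log₁₀ d = (m − M − A)/5 + 1 = 0.2940
d = 10^0.2940 = 1.968 pc

d ≈ 2.0 pc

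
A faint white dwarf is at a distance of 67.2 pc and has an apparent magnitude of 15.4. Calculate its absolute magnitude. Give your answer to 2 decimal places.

5 log₁₀(d/10 pc) = 5 log₁₀(67.20) − 5 = 4.137
M = m − 5 log₁₀(d/10) = 15.4 − 4.137 = 11.263

M ≈ 11.26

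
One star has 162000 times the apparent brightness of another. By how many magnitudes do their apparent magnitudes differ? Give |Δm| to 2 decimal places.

Pogson: Δm = −2.5 log₁₀(ratio) = −2.5 log₁₀(162000) = −2.5 × 5.2095 = -13.024

|Δm| ≈ 13.02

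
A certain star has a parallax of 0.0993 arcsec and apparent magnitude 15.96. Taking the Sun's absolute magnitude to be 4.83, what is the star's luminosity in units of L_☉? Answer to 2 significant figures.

L/L_☉ ≈ 3.6×10^-5

d = 1/p = 1/0.0993″ = 10.07 pc
M = m − 5 log₁₀ d + 5 = 15.96 − 5·1.0031 + 5 = 15.945
M − M_☉ = 15.945 − 4.83 = 11.115
L/L_☉ = 10^(−0.4 × 11.115) = 3.582×10^-5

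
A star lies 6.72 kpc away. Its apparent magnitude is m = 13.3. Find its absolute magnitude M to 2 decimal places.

d = 6.72 kpc = 6720 pc
5 log₁₀(d/10 pc) = 5 log₁₀(6720) − 5 = 14.137
M = m − 5 log₁₀(d/10) = 13.3 − 14.137 = -0.837

M ≈ -0.84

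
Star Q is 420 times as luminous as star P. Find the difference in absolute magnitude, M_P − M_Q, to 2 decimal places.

M_P − M_Q ≈ 6.56

Pogson: ΔM = −2.5 log₁₀(ratio) = −2.5 log₁₀(420) = −2.5 × 2.6232 = -6.558
Star Q is brighter so has the smaller magnitude: M_P − M_Q is positive.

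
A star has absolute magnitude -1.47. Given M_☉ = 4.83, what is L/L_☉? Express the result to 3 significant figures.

L/L_☉ ≈ 331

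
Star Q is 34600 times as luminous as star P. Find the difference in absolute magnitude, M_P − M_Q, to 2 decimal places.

M_P − M_Q ≈ 11.35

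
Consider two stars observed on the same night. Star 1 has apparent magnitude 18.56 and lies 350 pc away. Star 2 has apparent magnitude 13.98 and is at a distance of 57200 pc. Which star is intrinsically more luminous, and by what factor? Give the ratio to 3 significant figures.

Star 1: M = m − 5 log₁₀ d + 5 = 18.56 − 5·2.5441 + 5 = 10.840
Star 2: M = m − 5 log₁₀ d + 5 = 13.98 − 5·4.7574 + 5 = -4.807
ΔM = M_1 − M_2 = 10.840 − (-4.807) = 15.647; smaller M is more luminous → Star 2.
L ratio = 10^(0.4 |ΔM|) = 10^6.259 = 1.814×10^6

Star 2 is more luminous, by a factor of 1.81×10^6.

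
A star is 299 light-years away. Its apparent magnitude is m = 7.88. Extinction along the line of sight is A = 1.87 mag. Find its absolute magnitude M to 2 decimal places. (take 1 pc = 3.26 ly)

d = 299 ly / 3.26 = 91.72 pc
5 log₁₀(d/10 pc) = 5 log₁₀(91.72) − 5 = 4.812
M = m − 5 log₁₀(d/10) − A = 7.88 − 4.812 − 1.87 = 1.198

M ≈ 1.20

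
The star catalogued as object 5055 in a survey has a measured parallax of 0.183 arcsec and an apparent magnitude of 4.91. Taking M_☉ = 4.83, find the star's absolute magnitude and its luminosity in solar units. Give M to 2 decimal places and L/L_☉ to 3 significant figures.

M ≈ 6.22; L/L_☉ ≈ 0.277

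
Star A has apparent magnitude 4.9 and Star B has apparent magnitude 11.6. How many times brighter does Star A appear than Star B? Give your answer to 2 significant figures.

480

Magnitude difference = -6.7
Flux ratio = 10^(−0.4 Δm) = 10^(−0.4 × -6.7) = 10^2.680 = 478.6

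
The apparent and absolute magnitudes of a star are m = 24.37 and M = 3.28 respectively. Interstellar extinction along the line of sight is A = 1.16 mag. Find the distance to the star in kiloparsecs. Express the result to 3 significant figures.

d ≈ 96.8 kpc

m − M = 5 log₁₀(d/10 pc) + A  ⇒  24.37 − (3.28) − 1.16 = 5 log₁₀(d/10)
19.930 = 5 log₁₀(d/10)
log₁₀ d = (m − M − A)/5 + 1 = 4.9860
d = 10^4.9860 = 96830 pc
= 96.83 kpc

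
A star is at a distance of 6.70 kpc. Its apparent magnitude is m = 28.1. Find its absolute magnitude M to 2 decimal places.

d = 6.70 kpc = 6700 pc
5 log₁₀(d/10 pc) = 5 log₁₀(6700) − 5 = 14.130
M = m − 5 log₁₀(d/10) = 28.1 − 14.130 = 13.970

M ≈ 13.97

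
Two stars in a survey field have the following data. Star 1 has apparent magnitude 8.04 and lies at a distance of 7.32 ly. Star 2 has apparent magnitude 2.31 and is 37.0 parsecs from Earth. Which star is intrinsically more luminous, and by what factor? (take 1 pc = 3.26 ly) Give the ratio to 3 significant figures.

Star 1: d = 7.32 ly / 3.26 = 2.245 pc
Star 1: M = m − 5 log₁₀ d + 5 = 8.04 − 5·0.3513 + 5 = 11.284
Star 2: M = m − 5 log₁₀ d + 5 = 2.31 − 5·1.5682 + 5 = -0.531
ΔM = M_1 − M_2 = 11.284 − (-0.531) = 11.815; smaller M is more luminous → Star 2.
L ratio = 10^(0.4 |ΔM|) = 10^4.726 = 53190

Star 2 is more luminous, by a factor of 53200.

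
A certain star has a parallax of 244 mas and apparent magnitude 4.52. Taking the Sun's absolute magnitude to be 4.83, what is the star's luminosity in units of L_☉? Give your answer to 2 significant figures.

L/L_☉ ≈ 0.22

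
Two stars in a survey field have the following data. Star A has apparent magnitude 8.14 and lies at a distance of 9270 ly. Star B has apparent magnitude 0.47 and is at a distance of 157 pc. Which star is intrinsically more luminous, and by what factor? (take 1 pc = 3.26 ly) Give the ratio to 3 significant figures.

Star B is more luminous, by a factor of 3.57.

Star A: d = 9270 ly / 3.26 = 2844 pc
Star A: M = m − 5 log₁₀ d + 5 = 8.14 − 5·3.4539 + 5 = -4.129
Star B: M = m − 5 log₁₀ d + 5 = 0.47 − 5·2.1959 + 5 = -5.509
ΔM = M_A − M_B = -4.129 − (-5.509) = 1.380; smaller M is more luminous → Star B.
L ratio = 10^(0.4 |ΔM|) = 10^0.552 = 3.565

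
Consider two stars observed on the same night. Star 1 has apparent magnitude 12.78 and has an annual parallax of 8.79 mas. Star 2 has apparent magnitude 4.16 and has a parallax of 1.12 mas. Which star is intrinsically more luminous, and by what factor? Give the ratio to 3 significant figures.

Star 2 is more luminous, by a factor of 173000.

Star 1: p = 8.79 mas = 8.79×10^-3″ → d = 1/p = 113.8 pc
Star 1: M = m − 5 log₁₀ d + 5 = 12.78 − 5·2.0560 + 5 = 7.500
Star 2: p = 1.12 mas = 1.12×10^-3″ → d = 1/p = 892.9 pc
Star 2: M = m − 5 log₁₀ d + 5 = 4.16 − 5·2.9508 + 5 = -5.594
ΔM = M_1 − M_2 = 7.500 − (-5.594) = 13.094; smaller M is more luminous → Star 2.
L ratio = 10^(0.4 |ΔM|) = 10^5.238 = 172800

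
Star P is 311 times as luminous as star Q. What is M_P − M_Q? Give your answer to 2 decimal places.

M_P − M_Q ≈ -6.23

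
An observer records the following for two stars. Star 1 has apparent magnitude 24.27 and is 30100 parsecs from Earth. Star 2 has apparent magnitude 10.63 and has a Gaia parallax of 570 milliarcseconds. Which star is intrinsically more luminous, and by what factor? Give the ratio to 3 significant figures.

Star 1: M = m − 5 log₁₀ d + 5 = 24.27 − 5·4.4786 + 5 = 6.877
Star 2: p = 570 mas = 0.570″ → d = 1/p = 1.754 pc
Star 2: M = m − 5 log₁₀ d + 5 = 10.63 − 5·0.2441 + 5 = 14.409
ΔM = M_1 − M_2 = 6.877 − (14.409) = -7.532; smaller M is more luminous → Star 1.
L ratio = 10^(0.4 |ΔM|) = 10^3.013 = 1030

Star 1 is more luminous, by a factor of 1030.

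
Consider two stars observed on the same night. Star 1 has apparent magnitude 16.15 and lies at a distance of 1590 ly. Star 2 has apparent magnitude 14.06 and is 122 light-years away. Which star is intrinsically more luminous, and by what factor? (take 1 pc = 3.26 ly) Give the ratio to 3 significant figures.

Star 1: d = 1590 ly / 3.26 = 487.7 pc
Star 1: M = m − 5 log₁₀ d + 5 = 16.15 − 5·2.6882 + 5 = 7.709
Star 2: d = 122 ly / 3.26 = 37.42 pc
Star 2: M = m − 5 log₁₀ d + 5 = 14.06 − 5·1.5731 + 5 = 11.194
ΔM = M_1 − M_2 = 7.709 − (11.194) = -3.485; smaller M is more luminous → Star 1.
L ratio = 10^(0.4 |ΔM|) = 10^1.394 = 24.78

Star 1 is more luminous, by a factor of 24.8.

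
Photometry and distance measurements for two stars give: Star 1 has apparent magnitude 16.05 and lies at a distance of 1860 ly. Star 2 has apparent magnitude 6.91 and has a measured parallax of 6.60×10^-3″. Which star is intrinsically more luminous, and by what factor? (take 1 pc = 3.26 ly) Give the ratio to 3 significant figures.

Star 1: d = 1860 ly / 3.26 = 570.6 pc
Star 1: M = m − 5 log₁₀ d + 5 = 16.05 − 5·2.7563 + 5 = 7.269
Star 2: d = 1/p = 1/6.60×10^-3″ = 151.5 pc
Star 2: M = m − 5 log₁₀ d + 5 = 6.91 − 5·2.1805 + 5 = 1.008
ΔM = M_1 − M_2 = 7.269 − (1.008) = 6.261; smaller M is more luminous → Star 2.
L ratio = 10^(0.4 |ΔM|) = 10^2.504 = 319.4

Star 2 is more luminous, by a factor of 319.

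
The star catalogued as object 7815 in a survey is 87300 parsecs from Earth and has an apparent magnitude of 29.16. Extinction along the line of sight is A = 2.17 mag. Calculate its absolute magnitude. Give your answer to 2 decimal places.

5 log₁₀(d/10 pc) = 5 log₁₀(87300) − 5 = 19.705
M = m − 5 log₁₀(d/10) − A = 29.16 − 19.705 − 2.17 = 7.285

M ≈ 7.28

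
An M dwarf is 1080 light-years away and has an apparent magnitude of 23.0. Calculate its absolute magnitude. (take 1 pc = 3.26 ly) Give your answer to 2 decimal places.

d = 1080 ly / 3.26 = 331.3 pc
5 log₁₀(d/10 pc) = 5 log₁₀(331.3) − 5 = 7.601
M = m − 5 log₁₀(d/10) = 23.0 − 7.601 = 15.399

M ≈ 15.40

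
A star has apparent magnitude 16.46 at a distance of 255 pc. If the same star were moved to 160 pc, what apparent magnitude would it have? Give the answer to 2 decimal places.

Flux ∝ 1/d², so Δm = 5 log₁₀(d₂/d₁) = 5 log₁₀(160/255) = -1.012
m₂ = m₁ + Δm = 16.46 + (-1.012) = 15.448

m ≈ 15.45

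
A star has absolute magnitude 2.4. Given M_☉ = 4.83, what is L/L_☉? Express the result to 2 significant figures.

L/L_☉ ≈ 9.4

M − M_☉ = 2.4 − 4.83 = -2.430
L/L_☉ = 10^(−0.4 (M − M_☉)) = 10^0.972 = 9.376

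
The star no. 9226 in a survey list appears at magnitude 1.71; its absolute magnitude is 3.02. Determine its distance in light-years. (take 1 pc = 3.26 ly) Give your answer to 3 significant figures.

d ≈ 17.8 ly

μ = m − M = -1.310
m − M = 5 log₁₀ d − 5
log₁₀ d = (m − M)/5 + 1 = 0.7380
d = 10^0.7380 = 5.470 pc
= 17.83 ly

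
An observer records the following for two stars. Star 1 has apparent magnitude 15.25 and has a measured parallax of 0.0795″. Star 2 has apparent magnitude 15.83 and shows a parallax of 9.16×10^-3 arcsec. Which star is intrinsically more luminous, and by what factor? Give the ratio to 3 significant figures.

Star 1: d = 1/p = 1/0.0795″ = 12.58 pc
Star 1: M = m − 5 log₁₀ d + 5 = 15.25 − 5·1.0996 + 5 = 14.752
Star 2: d = 1/p = 1/9.16×10^-3″ = 109.2 pc
Star 2: M = m − 5 log₁₀ d + 5 = 15.83 − 5·2.0381 + 5 = 10.639
ΔM = M_1 − M_2 = 14.752 − (10.639) = 4.112; smaller M is more luminous → Star 2.
L ratio = 10^(0.4 |ΔM|) = 10^1.645 = 44.15

Star 2 is more luminous, by a factor of 44.2.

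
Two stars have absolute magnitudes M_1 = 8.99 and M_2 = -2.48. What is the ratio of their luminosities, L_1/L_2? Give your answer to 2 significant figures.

ΔM = M_1 − M_2 = 11.47
L_1/L_2 = 10^(−0.4 ΔM) = 10^-4.588 = 2.582×10^-5

L_1/L_2 ≈ 2.6×10^-5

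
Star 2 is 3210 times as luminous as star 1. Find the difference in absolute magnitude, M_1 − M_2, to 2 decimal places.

M_1 − M_2 ≈ 8.77

Pogson: ΔM = −2.5 log₁₀(ratio) = −2.5 log₁₀(3210) = −2.5 × 3.5065 = -8.766
Star 2 is brighter so has the smaller magnitude: M_1 − M_2 is positive.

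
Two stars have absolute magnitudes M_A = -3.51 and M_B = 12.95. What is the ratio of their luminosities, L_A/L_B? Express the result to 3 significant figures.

L_A/L_B ≈ 3.84×10^6

ΔM = M_A − M_B = -16.46
L_A/L_B = 10^(−0.4 ΔM) = 10^6.584 = 3.837×10^6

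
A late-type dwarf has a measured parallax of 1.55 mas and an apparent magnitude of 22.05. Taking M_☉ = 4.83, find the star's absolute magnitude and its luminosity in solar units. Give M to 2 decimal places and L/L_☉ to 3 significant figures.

M ≈ 13.00; L/L_☉ ≈ 5.39×10^-4

d = 1/p = 1000/1.55 mas = 645.2 pc
M = m − 5 log₁₀ d + 5 = 22.05 − 5·2.8097 + 5 = 13.002
M − M_☉ = 13.002 − 4.83 = 8.172
L/L_☉ = 10^(−0.4 × 8.172) = 5.387×10^-4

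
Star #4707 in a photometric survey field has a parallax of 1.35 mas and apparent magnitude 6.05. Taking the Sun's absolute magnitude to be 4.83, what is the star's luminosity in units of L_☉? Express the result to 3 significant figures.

L/L_☉ ≈ 1780

d = 1/p = 1000/1.35 mas = 740.7 pc
M = m − 5 log₁₀ d + 5 = 6.05 − 5·2.8697 + 5 = -3.298
M − M_☉ = -3.298 − 4.83 = -8.128
L/L_☉ = 10^(−0.4 × -8.128) = 1784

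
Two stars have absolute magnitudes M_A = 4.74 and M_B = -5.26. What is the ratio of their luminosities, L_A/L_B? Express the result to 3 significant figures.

L_A/L_B ≈ 1.00×10^-4

ΔM = M_A − M_B = 10.00
L_A/L_B = 10^(−0.4 ΔM) = 10^-4.000 = 1.000×10^-4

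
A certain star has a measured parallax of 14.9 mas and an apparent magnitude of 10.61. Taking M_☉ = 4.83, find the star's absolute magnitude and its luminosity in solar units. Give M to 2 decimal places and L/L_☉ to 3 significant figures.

M ≈ 6.48; L/L_☉ ≈ 0.220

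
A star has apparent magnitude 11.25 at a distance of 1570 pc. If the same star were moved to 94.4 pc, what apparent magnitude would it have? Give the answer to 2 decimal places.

m ≈ 5.15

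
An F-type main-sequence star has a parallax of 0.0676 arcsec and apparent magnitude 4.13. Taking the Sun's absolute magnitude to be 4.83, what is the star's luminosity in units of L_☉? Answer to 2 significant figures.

L/L_☉ ≈ 4.2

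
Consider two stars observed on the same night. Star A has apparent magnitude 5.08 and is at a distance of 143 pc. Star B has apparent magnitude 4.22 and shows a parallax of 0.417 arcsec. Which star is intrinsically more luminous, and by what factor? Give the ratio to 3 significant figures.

Star A is more luminous, by a factor of 1610.

Star A: M = m − 5 log₁₀ d + 5 = 5.08 − 5·2.1553 + 5 = -0.697
Star B: d = 1/p = 1/0.417″ = 2.398 pc
Star B: M = m − 5 log₁₀ d + 5 = 4.22 − 5·0.3799 + 5 = 7.321
ΔM = M_A − M_B = -0.697 − (7.321) = -8.017; smaller M is more luminous → Star A.
L ratio = 10^(0.4 |ΔM|) = 10^3.207 = 1610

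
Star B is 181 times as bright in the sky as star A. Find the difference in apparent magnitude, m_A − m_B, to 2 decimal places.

m_A − m_B ≈ 5.64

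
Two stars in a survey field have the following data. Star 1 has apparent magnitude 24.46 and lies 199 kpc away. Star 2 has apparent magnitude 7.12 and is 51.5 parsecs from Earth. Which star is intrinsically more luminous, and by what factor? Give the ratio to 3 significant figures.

Star 1: d = 199 kpc = 199000 pc
Star 1: M = m − 5 log₁₀ d + 5 = 24.46 − 5·5.2989 + 5 = 2.966
Star 2: M = m − 5 log₁₀ d + 5 = 7.12 − 5·1.7118 + 5 = 3.561
ΔM = M_1 − M_2 = 2.966 − (3.561) = -0.595; smaller M is more luminous → Star 1.
L ratio = 10^(0.4 |ΔM|) = 10^0.238 = 1.730

Star 1 is more luminous, by a factor of 1.73.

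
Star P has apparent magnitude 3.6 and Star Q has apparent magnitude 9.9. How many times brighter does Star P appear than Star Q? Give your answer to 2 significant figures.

330

Magnitude difference = -6.3
Flux ratio = 10^(−0.4 Δm) = 10^(−0.4 × -6.3) = 10^2.520 = 331.1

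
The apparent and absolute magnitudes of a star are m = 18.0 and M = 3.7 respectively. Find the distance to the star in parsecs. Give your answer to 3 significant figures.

Distance modulus: m − M = 18.0 − (3.7) = 14.300
m − M = 5 log₁₀ d − 5
log₁₀ d = (m − M)/5 + 1 = 3.8600
d = 10^3.8600 = 7244 pc

d ≈ 7240 pc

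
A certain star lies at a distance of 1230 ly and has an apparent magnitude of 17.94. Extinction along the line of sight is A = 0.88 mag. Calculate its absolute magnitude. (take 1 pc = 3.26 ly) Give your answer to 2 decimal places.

M ≈ 9.18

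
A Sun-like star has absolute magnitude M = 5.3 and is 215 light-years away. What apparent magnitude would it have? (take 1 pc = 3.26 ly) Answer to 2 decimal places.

m ≈ 9.40

d = 215 ly / 3.26 = 65.95 pc
m = M + 5 log₁₀ d − 5 = 5.3 + 5·1.8192 − 5 = 9.396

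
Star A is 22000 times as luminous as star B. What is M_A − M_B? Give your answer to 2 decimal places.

Pogson: ΔM = −2.5 log₁₀(ratio) = −2.5 log₁₀(22000) = −2.5 × 4.3424 = -10.856
Star A is brighter, so it has the smaller magnitude: the difference is negative.

M_A − M_B ≈ -10.86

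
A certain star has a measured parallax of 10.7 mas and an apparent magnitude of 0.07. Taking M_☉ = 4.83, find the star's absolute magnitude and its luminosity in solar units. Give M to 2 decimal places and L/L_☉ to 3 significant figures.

M ≈ -4.78; L/L_☉ ≈ 7000

d = 1/p = 1000/10.7 mas = 93.46 pc
M = m − 5 log₁₀ d + 5 = 0.07 − 5·1.9706 + 5 = -4.783
M − M_☉ = -4.783 − 4.83 = -9.613
L/L_☉ = 10^(−0.4 × -9.613) = 7002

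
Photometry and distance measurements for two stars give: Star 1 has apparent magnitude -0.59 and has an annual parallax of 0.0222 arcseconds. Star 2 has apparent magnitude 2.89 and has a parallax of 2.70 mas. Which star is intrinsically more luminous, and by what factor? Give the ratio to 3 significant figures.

Star 2 is more luminous, by a factor of 2.74.

Star 1: d = 1/p = 1/0.0222″ = 45.05 pc
Star 1: M = m − 5 log₁₀ d + 5 = -0.59 − 5·1.6536 + 5 = -3.858
Star 2: p = 2.70 mas = 2.70×10^-3″ → d = 1/p = 370.4 pc
Star 2: M = m − 5 log₁₀ d + 5 = 2.89 − 5·2.5686 + 5 = -4.953
ΔM = M_1 − M_2 = -3.858 − (-4.953) = 1.095; smaller M is more luminous → Star 2.
L ratio = 10^(0.4 |ΔM|) = 10^0.438 = 2.741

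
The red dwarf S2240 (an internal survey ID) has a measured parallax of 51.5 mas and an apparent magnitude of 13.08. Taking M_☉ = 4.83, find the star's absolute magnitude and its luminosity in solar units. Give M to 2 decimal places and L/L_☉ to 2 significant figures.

d = 1/p = 1000/51.5 mas = 19.42 pc
M = m − 5 log₁₀ d + 5 = 13.08 − 5·1.2882 + 5 = 11.639
M − M_☉ = 11.639 − 4.83 = 6.809
L/L_☉ = 10^(−0.4 × 6.809) = 1.890×10^-3

M ≈ 11.64; L/L_☉ ≈ 1.9×10^-3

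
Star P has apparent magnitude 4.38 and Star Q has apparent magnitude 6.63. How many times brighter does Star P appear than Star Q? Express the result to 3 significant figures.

7.94

Δm = 4.38 − (6.63) = -2.25
Flux ratio = 10^(−0.4 Δm) = 10^(−0.4 × -2.25) = 10^0.900 = 7.943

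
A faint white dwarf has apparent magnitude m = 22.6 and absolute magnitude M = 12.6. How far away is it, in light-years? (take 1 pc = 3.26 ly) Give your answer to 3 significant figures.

Distance modulus: m − M = 22.6 − (12.6) = 10.000
m − M = 5 log₁₀ d − 5
log₁₀ d = (m − M)/5 + 1 = 3.0000
d = 10^3.0000 = 1000 pc
= 3260 ly

d ≈ 3260 ly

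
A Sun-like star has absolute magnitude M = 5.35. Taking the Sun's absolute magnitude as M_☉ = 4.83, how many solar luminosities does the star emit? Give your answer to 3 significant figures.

L/L_☉ ≈ 0.619

M − M_☉ = 5.35 − 4.83 = 0.520
L/L_☉ = 10^(−0.4 (M − M_☉)) = 10^-0.208 = 0.6194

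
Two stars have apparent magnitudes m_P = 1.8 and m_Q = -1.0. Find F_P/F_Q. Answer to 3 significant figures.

F_P/F_Q ≈ 0.0759

Δm = 1.8 − (-1.0) = 2.8
Flux ratio = 10^(−0.4 Δm) = 10^(−0.4 × 2.8) = 10^-1.120 = 0.07586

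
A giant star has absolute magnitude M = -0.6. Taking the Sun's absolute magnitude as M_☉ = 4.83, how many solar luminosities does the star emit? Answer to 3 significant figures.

L/L_☉ ≈ 149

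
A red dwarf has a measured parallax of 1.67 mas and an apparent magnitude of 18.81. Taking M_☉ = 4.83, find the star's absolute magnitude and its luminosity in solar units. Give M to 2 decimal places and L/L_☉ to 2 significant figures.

d = 1/p = 1000/1.67 mas = 598.8 pc
M = m − 5 log₁₀ d + 5 = 18.81 − 5·2.7773 + 5 = 9.924
M − M_☉ = 9.924 − 4.83 = 5.094
L/L_☉ = 10^(−0.4 × 5.094) = 9.174×10^-3

M ≈ 9.92; L/L_☉ ≈ 9.2×10^-3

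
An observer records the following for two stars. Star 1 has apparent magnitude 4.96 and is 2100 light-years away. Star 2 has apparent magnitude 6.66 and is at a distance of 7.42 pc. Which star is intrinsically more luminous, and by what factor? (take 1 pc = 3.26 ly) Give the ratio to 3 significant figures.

Star 1 is more luminous, by a factor of 36100.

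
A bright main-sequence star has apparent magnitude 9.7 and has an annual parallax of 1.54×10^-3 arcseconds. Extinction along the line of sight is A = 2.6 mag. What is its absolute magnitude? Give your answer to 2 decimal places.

M ≈ -1.96

d = 1/p = 1/1.54×10^-3″ = 649.4 pc
5 log₁₀(d/10 pc) = 5 log₁₀(649.4) − 5 = 9.062
M = m − 5 log₁₀(d/10) − A = 9.7 − 9.062 − 2.6 = -1.962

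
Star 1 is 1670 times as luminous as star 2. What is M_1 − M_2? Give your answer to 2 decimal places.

Pogson: ΔM = −2.5 log₁₀(ratio) = −2.5 log₁₀(1670) = −2.5 × 3.2227 = -8.057
Star 1 is brighter, so it has the smaller magnitude: the difference is negative.

M_1 − M_2 ≈ -8.06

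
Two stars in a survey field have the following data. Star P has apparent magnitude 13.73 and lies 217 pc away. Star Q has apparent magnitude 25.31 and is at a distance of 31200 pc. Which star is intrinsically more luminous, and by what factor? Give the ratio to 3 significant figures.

Star P: M = m − 5 log₁₀ d + 5 = 13.73 − 5·2.3365 + 5 = 7.048
Star Q: M = m − 5 log₁₀ d + 5 = 25.31 − 5·4.4942 + 5 = 7.839
ΔM = M_P − M_Q = 7.048 − (7.839) = -0.792; smaller M is more luminous → Star P.
L ratio = 10^(0.4 |ΔM|) = 10^0.317 = 2.073

Star P is more luminous, by a factor of 2.07.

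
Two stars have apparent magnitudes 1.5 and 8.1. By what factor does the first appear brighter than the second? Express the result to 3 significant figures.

437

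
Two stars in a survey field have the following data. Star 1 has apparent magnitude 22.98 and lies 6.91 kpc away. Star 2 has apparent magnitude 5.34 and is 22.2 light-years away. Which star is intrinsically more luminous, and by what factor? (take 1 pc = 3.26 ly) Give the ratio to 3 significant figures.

Star 2 is more luminous, by a factor of 11.0.

Star 1: d = 6.91 kpc = 6910 pc
Star 1: M = m − 5 log₁₀ d + 5 = 22.98 − 5·3.8395 + 5 = 8.783
Star 2: d = 22.2 ly / 3.26 = 6.810 pc
Star 2: M = m − 5 log₁₀ d + 5 = 5.34 − 5·0.8331 + 5 = 6.174
ΔM = M_1 − M_2 = 8.783 − (6.174) = 2.608; smaller M is more luminous → Star 2.
L ratio = 10^(0.4 |ΔM|) = 10^1.043 = 11.05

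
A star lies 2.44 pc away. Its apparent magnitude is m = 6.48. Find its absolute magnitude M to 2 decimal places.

M ≈ 9.54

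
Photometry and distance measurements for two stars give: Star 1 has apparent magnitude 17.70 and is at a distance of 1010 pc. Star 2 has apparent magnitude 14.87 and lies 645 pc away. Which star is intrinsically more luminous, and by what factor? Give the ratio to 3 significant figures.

Star 2 is more luminous, by a factor of 5.53.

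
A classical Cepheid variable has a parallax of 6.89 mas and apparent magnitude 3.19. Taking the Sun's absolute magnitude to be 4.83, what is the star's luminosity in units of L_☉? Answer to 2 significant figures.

L/L_☉ ≈ 950

d = 1/p = 1000/6.89 mas = 145.1 pc
M = m − 5 log₁₀ d + 5 = 3.19 − 5·2.1618 + 5 = -2.619
M − M_☉ = -2.619 − 4.83 = -7.449
L/L_☉ = 10^(−0.4 × -7.449) = 954.0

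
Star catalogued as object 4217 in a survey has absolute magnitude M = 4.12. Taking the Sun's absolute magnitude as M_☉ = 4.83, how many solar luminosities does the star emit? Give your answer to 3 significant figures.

M − M_☉ = 4.12 − 4.83 = -0.710
L/L_☉ = 10^(−0.4 (M − M_☉)) = 10^0.284 = 1.923

L/L_☉ ≈ 1.92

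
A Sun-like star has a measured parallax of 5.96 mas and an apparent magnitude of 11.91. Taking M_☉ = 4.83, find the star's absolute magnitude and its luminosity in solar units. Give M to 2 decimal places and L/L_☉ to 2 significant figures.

M ≈ 5.79; L/L_☉ ≈ 0.41

d = 1/p = 1000/5.96 mas = 167.8 pc
M = m − 5 log₁₀ d + 5 = 11.91 − 5·2.2248 + 5 = 5.786
M − M_☉ = 5.786 − 4.83 = 0.956
L/L_☉ = 10^(−0.4 × 0.956) = 0.4145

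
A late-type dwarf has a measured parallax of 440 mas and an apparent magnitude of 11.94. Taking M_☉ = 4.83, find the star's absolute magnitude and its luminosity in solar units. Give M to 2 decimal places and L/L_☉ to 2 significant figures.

M ≈ 15.16; L/L_☉ ≈ 7.4×10^-5

d = 1/p = 1000/440 mas = 2.273 pc
M = m − 5 log₁₀ d + 5 = 11.94 − 5·0.3565 + 5 = 15.157
M − M_☉ = 15.157 − 4.83 = 10.327
L/L_☉ = 10^(−0.4 × 10.327) = 7.398×10^-5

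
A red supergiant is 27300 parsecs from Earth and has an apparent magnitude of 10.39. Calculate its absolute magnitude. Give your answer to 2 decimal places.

5 log₁₀(d/10 pc) = 5 log₁₀(27300) − 5 = 17.181
M = m − 5 log₁₀(d/10) = 10.39 − 17.181 = -6.791

M ≈ -6.79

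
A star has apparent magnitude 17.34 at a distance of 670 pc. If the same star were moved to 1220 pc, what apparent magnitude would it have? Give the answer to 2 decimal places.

Flux ∝ 1/d², so Δm = 5 log₁₀(d₂/d₁) = 5 log₁₀(1220/670) = 1.301
m₂ = m₁ + Δm = 17.34 + (1.301) = 18.641

m ≈ 18.64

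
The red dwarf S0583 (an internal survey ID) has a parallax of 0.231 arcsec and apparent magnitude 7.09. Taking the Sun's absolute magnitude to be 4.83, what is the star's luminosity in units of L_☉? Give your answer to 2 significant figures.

L/L_☉ ≈ 0.023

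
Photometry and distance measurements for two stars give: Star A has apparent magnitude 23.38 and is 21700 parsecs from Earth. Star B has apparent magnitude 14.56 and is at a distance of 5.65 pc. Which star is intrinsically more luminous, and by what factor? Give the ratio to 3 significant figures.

Star A: M = m − 5 log₁₀ d + 5 = 23.38 − 5·4.3365 + 5 = 6.698
Star B: M = m − 5 log₁₀ d + 5 = 14.56 − 5·0.7520 + 5 = 15.800
ΔM = M_A − M_B = 6.698 − (15.800) = -9.102; smaller M is more luminous → Star A.
L ratio = 10^(0.4 |ΔM|) = 10^3.641 = 4373

Star A is more luminous, by a factor of 4370.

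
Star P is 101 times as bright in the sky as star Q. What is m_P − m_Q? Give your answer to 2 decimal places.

m_P − m_Q ≈ -5.01

Pogson: Δm = −2.5 log₁₀(ratio) = −2.5 log₁₀(101) = −2.5 × 2.0043 = -5.011
Star P is brighter, so it has the smaller magnitude: the difference is negative.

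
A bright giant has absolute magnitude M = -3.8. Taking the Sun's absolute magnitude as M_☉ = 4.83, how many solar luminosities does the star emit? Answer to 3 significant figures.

M − M_☉ = -3.8 − 4.83 = -8.630
L/L_☉ = 10^(−0.4 (M − M_☉)) = 10^3.452 = 2831

L/L_☉ ≈ 2830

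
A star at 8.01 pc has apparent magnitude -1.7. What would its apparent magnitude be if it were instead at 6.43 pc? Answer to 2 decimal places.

Flux ∝ 1/d², so Δm = 5 log₁₀(d₂/d₁) = 5 log₁₀(6.43/8.01) = -0.477
m₂ = m₁ + Δm = -1.7 + (-0.477) = -2.177

m ≈ -2.18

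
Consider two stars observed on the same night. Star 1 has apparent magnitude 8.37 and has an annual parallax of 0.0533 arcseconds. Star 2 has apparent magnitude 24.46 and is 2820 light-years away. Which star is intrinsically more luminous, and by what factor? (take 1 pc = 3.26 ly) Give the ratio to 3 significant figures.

Star 1: d = 1/p = 1/0.0533″ = 18.76 pc
Star 1: M = m − 5 log₁₀ d + 5 = 8.37 − 5·1.2733 + 5 = 7.004
Star 2: d = 2820 ly / 3.26 = 865.0 pc
Star 2: M = m − 5 log₁₀ d + 5 = 24.46 − 5·2.9370 + 5 = 14.775
ΔM = M_1 − M_2 = 7.004 − (14.775) = -7.771; smaller M is more luminous → Star 1.
L ratio = 10^(0.4 |ΔM|) = 10^3.108 = 1284

Star 1 is more luminous, by a factor of 1280.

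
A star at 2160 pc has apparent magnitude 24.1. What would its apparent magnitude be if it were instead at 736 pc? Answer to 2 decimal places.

m ≈ 21.76

Flux ∝ 1/d², so Δm = 5 log₁₀(d₂/d₁) = 5 log₁₀(736/2160) = -2.338
m₂ = m₁ + Δm = 24.1 + (-2.338) = 21.762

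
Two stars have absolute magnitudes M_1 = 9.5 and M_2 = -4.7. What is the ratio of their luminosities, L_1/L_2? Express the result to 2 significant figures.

ΔM = M_1 − M_2 = 14.2
L_1/L_2 = 10^(−0.4 ΔM) = 10^-5.680 = 2.089×10^-6

L_1/L_2 ≈ 2.1×10^-6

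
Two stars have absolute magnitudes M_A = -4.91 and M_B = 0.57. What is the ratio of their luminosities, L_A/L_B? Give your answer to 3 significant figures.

L_A/L_B ≈ 156

ΔM = M_A − M_B = -5.48
L_A/L_B = 10^(−0.4 ΔM) = 10^2.192 = 155.6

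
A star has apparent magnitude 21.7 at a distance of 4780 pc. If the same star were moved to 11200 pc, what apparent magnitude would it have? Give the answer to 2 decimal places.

m ≈ 23.55

Flux ∝ 1/d², so Δm = 5 log₁₀(d₂/d₁) = 5 log₁₀(11200/4780) = 1.849
m₂ = m₁ + Δm = 21.7 + (1.849) = 23.549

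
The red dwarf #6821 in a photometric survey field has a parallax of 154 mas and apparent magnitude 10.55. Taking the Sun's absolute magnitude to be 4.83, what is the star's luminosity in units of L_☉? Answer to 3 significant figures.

L/L_☉ ≈ 2.17×10^-3

d = 1/p = 1000/154 mas = 6.494 pc
M = m − 5 log₁₀ d + 5 = 10.55 − 5·0.8125 + 5 = 11.488
M − M_☉ = 11.488 − 4.83 = 6.658
L/L_☉ = 10^(−0.4 × 6.658) = 2.172×10^-3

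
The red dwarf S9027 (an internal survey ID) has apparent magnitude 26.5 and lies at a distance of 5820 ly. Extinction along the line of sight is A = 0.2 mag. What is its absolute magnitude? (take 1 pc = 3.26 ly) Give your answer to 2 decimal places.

M ≈ 15.04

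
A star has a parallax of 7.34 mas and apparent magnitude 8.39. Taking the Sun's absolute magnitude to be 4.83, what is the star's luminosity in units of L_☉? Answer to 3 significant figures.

d = 1/p = 1000/7.34 mas = 136.2 pc
M = m − 5 log₁₀ d + 5 = 8.39 − 5·2.1343 + 5 = 2.718
M − M_☉ = 2.718 − 4.83 = -2.112
L/L_☉ = 10^(−0.4 × -2.112) = 6.992

L/L_☉ ≈ 6.99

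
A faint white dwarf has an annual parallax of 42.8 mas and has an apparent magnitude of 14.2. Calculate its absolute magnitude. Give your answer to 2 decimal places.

M ≈ 12.36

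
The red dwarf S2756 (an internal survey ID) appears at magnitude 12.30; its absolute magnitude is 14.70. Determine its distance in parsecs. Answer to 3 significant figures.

μ = m − M = -2.400
m − M = 5 log₁₀ d − 5
log₁₀ d = (m − M)/5 + 1 = 0.5200
d = 10^0.5200 = 3.311 pc

d ≈ 3.31 pc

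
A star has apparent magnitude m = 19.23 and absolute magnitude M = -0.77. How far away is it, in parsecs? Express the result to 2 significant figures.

μ = m − M = 20.000
m − M = 5 log₁₀ d − 5
log₁₀ d = (m − M)/5 + 1 = 5.0000
d = 10^5.0000 = 100000 pc

d ≈ 100000 pc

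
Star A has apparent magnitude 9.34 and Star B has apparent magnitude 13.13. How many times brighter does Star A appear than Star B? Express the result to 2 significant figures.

33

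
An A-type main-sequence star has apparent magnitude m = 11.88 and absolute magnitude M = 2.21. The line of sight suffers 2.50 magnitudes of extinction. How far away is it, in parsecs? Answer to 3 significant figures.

d ≈ 272 pc

m − M = 5 log₁₀(d/10 pc) + A  ⇒  11.88 − (2.21) − 2.50 = 5 log₁₀(d/10)
7.170 = 5 log₁₀(d/10)
log₁₀ d = (m − M − A)/5 + 1 = 2.4340
d = 10^2.4340 = 271.6 pc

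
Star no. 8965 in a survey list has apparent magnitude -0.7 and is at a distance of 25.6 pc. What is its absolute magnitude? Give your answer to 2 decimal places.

5 log₁₀(d/10 pc) = 5 log₁₀(25.60) − 5 = 2.041
M = m − 5 log₁₀(d/10) = -0.7 − 2.041 = -2.741

M ≈ -2.74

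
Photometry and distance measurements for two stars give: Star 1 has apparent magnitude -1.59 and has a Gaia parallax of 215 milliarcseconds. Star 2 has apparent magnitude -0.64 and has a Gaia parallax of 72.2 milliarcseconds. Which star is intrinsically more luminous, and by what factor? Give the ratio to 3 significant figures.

Star 2 is more luminous, by a factor of 3.70.

Star 1: p = 215 mas = 0.215″ → d = 1/p = 4.651 pc
Star 1: M = m − 5 log₁₀ d + 5 = -1.59 − 5·0.6676 + 5 = 0.072
Star 2: p = 72.2 mas = 0.0722″ → d = 1/p = 13.85 pc
Star 2: M = m − 5 log₁₀ d + 5 = -0.64 − 5·1.1415 + 5 = -1.347
ΔM = M_1 − M_2 = 0.072 − (-1.347) = 1.420; smaller M is more luminous → Star 2.
L ratio = 10^(0.4 |ΔM|) = 10^0.568 = 3.697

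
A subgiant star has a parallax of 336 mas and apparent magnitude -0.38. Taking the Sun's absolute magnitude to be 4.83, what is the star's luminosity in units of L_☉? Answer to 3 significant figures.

L/L_☉ ≈ 10.7

d = 1/p = 1000/336 mas = 2.976 pc
M = m − 5 log₁₀ d + 5 = -0.38 − 5·0.4737 + 5 = 2.252
M − M_☉ = 2.252 − 4.83 = -2.578
L/L_☉ = 10^(−0.4 × -2.578) = 10.75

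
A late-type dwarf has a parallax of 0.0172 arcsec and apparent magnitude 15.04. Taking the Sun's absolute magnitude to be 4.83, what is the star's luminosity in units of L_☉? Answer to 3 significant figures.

L/L_☉ ≈ 2.79×10^-3

d = 1/p = 1/0.0172″ = 58.14 pc
M = m − 5 log₁₀ d + 5 = 15.04 − 5·1.7645 + 5 = 11.218
M − M_☉ = 11.218 − 4.83 = 6.388
L/L_☉ = 10^(−0.4 × 6.388) = 2.786×10^-3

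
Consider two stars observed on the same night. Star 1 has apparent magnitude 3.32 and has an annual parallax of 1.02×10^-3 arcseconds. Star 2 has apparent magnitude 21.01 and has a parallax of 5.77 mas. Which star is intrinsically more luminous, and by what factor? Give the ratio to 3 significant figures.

Star 1 is more luminous, by a factor of 3.81×10^8.

Star 1: d = 1/p = 1/1.02×10^-3″ = 980.4 pc
Star 1: M = m − 5 log₁₀ d + 5 = 3.32 − 5·2.9914 + 5 = -6.637
Star 2: p = 5.77 mas = 5.77×10^-3″ → d = 1/p = 173.3 pc
Star 2: M = m − 5 log₁₀ d + 5 = 21.01 − 5·2.2388 + 5 = 14.816
ΔM = M_1 − M_2 = -6.637 − (14.816) = -21.453; smaller M is more luminous → Star 1.
L ratio = 10^(0.4 |ΔM|) = 10^8.581 = 3.812×10^8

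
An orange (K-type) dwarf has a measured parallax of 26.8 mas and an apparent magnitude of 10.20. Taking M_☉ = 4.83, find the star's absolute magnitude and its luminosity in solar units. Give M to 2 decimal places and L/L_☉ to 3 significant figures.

M ≈ 7.34; L/L_☉ ≈ 0.0990

d = 1/p = 1000/26.8 mas = 37.31 pc
M = m − 5 log₁₀ d + 5 = 10.20 − 5·1.5719 + 5 = 7.341
M − M_☉ = 7.341 − 4.83 = 2.511
L/L_☉ = 10^(−0.4 × 2.511) = 0.09902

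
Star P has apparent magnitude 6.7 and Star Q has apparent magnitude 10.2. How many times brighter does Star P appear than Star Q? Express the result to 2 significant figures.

25

Magnitude difference = -3.5
Flux ratio = 10^(−0.4 Δm) = 10^(−0.4 × -3.5) = 10^1.400 = 25.12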